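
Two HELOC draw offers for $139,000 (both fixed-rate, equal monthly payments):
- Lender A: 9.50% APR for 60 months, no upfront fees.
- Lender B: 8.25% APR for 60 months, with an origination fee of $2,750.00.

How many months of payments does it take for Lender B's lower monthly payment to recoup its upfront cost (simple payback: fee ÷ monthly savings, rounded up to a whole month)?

Lender A: monthly rate = 9.5%/12 = 0.0079167; payment = 139,000 × 0.0079167 / (1 − (1+0.0079167)^−60) = $2,919.26.
Lender B: monthly rate = 8.25%/12 = 0.0068750; payment = 139,000 × 0.0068750 / (1 − (1+0.0068750)^−60) = $2,835.08.
Monthly savings = $2,919.26 − $2,835.08 = $84.18.
Break-even = $2,750.00 / $84.18 = 32.67 → 33 months.

33 months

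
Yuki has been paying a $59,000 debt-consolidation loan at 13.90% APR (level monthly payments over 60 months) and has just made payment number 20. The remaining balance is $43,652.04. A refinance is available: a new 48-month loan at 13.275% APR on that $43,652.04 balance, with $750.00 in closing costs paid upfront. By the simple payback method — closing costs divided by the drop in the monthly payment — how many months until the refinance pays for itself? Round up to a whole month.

Current payment = 59,000 × 13.9%/12 / (1 − (1+0.0115833)^−60) = $1,369.77.
Refinanced payment = 43,652.04 × 0.0110625 / (1 − (1+0.0110625)^−48) = $1,177.04.
Monthly savings = $1,369.77 − $1,177.04 = $192.73.
Break-even = $750.00 / $192.73 = 3.89 → 4 months.

4 months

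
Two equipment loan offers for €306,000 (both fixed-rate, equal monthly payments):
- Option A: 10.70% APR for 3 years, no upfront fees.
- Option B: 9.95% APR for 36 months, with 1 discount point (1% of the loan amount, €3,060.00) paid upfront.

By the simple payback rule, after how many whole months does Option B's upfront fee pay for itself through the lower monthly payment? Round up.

Option A: monthly rate = 10.7%/12 = 0.0089167; payment = 306,000 × 0.0089167 / (1 − (1+0.0089167)^−36) = €9,974.63.
Option B: at 9.95% the monthly rate is 0.0082917, so the payment is 306,000 × 0.0082917 / (1 − 1.0082917^−36) = €9,866.58.
Monthly savings = €9,974.63 − €9,866.58 = €108.05.
Break-even = €3,060.00 / €108.05 = 28.32 → 29 months.

29 months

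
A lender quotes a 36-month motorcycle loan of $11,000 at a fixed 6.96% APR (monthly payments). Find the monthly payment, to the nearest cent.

At 6.96% the monthly rate is 0.0058000, so the payment is 11,000 × 0.0058000 / (1 − 1.0058000^−36) = $339.45.

$339.45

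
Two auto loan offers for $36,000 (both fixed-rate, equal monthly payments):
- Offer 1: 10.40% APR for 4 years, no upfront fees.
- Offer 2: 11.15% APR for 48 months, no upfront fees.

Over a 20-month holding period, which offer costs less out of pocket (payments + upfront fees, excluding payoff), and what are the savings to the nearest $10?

Offer 1: at 10.40% the monthly rate is 0.0086667, so the payment is 36,000 × 0.0086667 / (1 − 1.0086667^−48) = $919.98.
Offer 2: monthly rate = 11.15%/12 = 0.0092917; payment = 36,000 × 0.0092917 / (1 − (1+0.0092917)^−48) = $933.06.
Over 20 months: Offer 1 costs 20 × $919.98 = $18,399.60; Offer 2 costs 20 × $933.06 = $18,661.20.
Offer 1 is cheaper by $18,661.20 − $18,399.60 = $261.60.

Offer 1 by $260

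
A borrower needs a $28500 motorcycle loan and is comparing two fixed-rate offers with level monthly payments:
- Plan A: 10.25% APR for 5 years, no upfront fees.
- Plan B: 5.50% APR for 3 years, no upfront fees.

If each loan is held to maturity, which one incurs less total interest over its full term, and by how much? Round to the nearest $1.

Plan B by $5,562

Plan A: at 10.25% the monthly rate is 0.0085417, so the payment is 28,500 × 0.0085417 / (1 − 1.0085417^−60) = $609.05.
Total interest on Plan A = 60 × $609.05 − $28,500 = $8,043.00.
Plan B: at 5.50% the monthly rate is 0.0045833, so the payment is 28,500 × 0.0045833 / (1 − 1.0045833^−36) = $860.58.
Total interest on Plan B = 36 × $860.58 − $28,500 = $2,480.88.
Plan B is lower by $5,562.12.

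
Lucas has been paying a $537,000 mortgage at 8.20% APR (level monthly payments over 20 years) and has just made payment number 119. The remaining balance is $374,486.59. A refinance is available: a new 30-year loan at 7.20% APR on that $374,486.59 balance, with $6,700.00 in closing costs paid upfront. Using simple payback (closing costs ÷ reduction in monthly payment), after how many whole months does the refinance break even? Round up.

4 months

Current payment = 537,000 × 8.2%/12 / (1 − (1+0.0068333)^−240) = $4,558.75.
Refinanced payment = 374,486.59 × 0.0060000 / (1 − (1+0.0060000)^−360) = $2,541.97.
Monthly savings = $4,558.75 − $2,541.97 = $2,016.78.
Break-even = $6,700.00 / $2,016.78 = 3.32 → 4 months.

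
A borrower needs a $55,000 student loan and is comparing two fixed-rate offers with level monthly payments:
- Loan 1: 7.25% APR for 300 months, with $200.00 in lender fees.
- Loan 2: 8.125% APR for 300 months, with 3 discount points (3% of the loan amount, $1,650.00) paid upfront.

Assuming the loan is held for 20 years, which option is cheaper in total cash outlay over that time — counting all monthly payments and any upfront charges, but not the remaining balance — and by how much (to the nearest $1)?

Loan 1 by $9,015

Loan 1: at 7.25% the monthly rate is 0.0060417, so the payment is 55,000 × 0.0060417 / (1 − 1.0060417^−300) = $397.54.
Loan 2: monthly rate = 8.125%/12 = 0.0067708; payment = 55,000 × 0.0067708 / (1 − (1+0.0067708)^−300) = $429.06.
Over 240 months: Loan 1 costs 240 × $397.54 + $200.00 = $95,609.60; Loan 2 costs 240 × $429.06 + $1,650.00 = $104,624.40.
Loan 1 is cheaper by $104,624.40 − $95,609.60 = $9,014.80.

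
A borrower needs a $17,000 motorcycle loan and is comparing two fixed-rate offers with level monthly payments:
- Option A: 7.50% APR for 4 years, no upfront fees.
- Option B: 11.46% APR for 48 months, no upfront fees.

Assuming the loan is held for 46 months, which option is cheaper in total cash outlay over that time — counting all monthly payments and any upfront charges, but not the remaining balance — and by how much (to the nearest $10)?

Option A by $1,480

Option A: at 7.50% the monthly rate is 0.0062500, so the payment is 17,000 × 0.0062500 / (1 − 1.0062500^−48) = $411.04.
Option B: at 11.46% the monthly rate is 0.0095500, so the payment is 17,000 × 0.0095500 / (1 − 1.0095500^−48) = $443.18.
Over 46 months: Option A costs 46 × $411.04 = $18,907.84; Option B costs 46 × $443.18 = $20,386.28.
Option A is cheaper by $20,386.28 − $18,907.84 = $1,478.44.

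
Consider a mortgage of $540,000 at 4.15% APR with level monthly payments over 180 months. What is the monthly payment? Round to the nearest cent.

Monthly rate = 4.15%/12 = 0.0034583; payment = 540,000 × 0.0034583 / (1 − (1+0.0034583)^−180) = $4,035.03.

$4,035.03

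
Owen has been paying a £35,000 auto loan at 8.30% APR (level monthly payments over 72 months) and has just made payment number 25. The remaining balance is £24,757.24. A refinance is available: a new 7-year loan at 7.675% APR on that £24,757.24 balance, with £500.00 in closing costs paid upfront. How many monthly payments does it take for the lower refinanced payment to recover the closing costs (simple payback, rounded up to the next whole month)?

Current payment = 35,000 × 8.3%/12 / (1 − (1+0.0069167)^−72) = £618.80.
Refinanced payment = 24,757.24 × 0.0063958 / (1 − (1+0.0063958)^−84) = £381.88.
Monthly savings = £618.80 − £381.88 = £236.92.
Break-even = £500.00 / £236.92 = 2.11 → 3 months.

3 months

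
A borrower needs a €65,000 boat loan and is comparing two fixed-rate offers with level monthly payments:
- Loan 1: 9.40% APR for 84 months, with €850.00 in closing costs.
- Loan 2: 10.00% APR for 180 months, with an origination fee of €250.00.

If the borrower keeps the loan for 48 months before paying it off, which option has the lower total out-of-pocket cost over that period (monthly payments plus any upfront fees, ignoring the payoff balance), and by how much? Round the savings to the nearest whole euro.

Loan 2 by €17,906

Loan 1: at 9.40% the monthly rate is 0.0078333, so the payment is 65,000 × 0.0078333 / (1 − 1.0078333^−84) = €1,059.03.
Loan 2: at 10.00% the monthly rate is 0.0083333, so the payment is 65,000 × 0.0083333 / (1 − 1.0083333^−180) = €698.49.
Over 48 months: Loan 1 costs 48 × €1,059.03 + €850.00 = €51,683.44; Loan 2 costs 48 × €698.49 + €250.00 = €33,777.52.
Loan 2 is cheaper by €51,683.44 − €33,777.52 = €17,905.92.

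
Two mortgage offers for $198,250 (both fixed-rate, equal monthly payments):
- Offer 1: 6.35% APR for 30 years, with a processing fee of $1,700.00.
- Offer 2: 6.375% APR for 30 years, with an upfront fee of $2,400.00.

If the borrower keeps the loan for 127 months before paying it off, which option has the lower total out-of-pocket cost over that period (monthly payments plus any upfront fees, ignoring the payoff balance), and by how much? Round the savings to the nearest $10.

Offer 1 by $1,110

Offer 1: monthly rate = 6.35%/12 = 0.0052917; payment = 198,250 × 0.0052917 / (1 − (1+0.0052917)^−360) = $1,233.58.
Offer 2: monthly rate = 6.375%/12 = 0.0053125; payment = 198,250 × 0.0053125 / (1 − (1+0.0053125)^−360) = $1,236.82.
Over 127 months: Offer 1 costs 127 × $1,233.58 + $1,700.00 = $158,364.66; Offer 2 costs 127 × $1,236.82 + $2,400.00 = $159,476.14.
Offer 1 is cheaper by $159,476.14 − $158,364.66 = $1,111.48.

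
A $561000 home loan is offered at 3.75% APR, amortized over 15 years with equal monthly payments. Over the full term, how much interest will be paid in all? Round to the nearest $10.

$173,350

Monthly rate = 3.75%/12 = 0.0031250; payment = 561,000 × 0.0031250 / (1 − (1+0.0031250)^−180) = $4,079.72.
Total paid = 180 × $4,079.72 = $734,349.60; interest = $734,349.60 − $561,000 = $173,349.60.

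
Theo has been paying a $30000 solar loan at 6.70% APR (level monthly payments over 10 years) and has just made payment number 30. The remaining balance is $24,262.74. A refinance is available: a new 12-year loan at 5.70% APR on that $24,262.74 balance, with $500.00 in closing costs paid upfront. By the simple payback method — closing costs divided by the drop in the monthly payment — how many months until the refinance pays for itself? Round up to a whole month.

5 months

Current payment = 30,000 × 6.7%/12 / (1 − (1+0.0055833)^−120) = $343.70.
Refinanced payment = 24,262.74 × 0.0047500 / (1 − (1+0.0047500)^−144) = $233.02.
Monthly savings = $343.70 − $233.02 = $110.68.
Break-even = $500.00 / $110.68 = 4.52 → 5 months.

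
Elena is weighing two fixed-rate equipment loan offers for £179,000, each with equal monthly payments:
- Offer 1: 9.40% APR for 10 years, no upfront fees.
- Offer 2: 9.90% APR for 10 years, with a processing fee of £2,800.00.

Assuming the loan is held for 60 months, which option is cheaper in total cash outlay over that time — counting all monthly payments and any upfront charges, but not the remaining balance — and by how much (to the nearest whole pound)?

Offer 1 by £5,750

Offer 1: at 9.40% the monthly rate is 0.0078333, so the payment is 179,000 × 0.0078333 / (1 − 1.0078333^−120) = £2,306.43.
Offer 2: monthly rate = 9.9%/12 = 0.0082500; payment = 179,000 × 0.0082500 / (1 − (1+0.0082500)^−120) = £2,355.60.
Over 60 months: Offer 1 costs 60 × £2,306.43 = £138,385.80; Offer 2 costs 60 × £2,355.60 + £2,800.00 = £144,136.00.
Offer 1 is cheaper by £144,136.00 − £138,385.80 = £5,750.20.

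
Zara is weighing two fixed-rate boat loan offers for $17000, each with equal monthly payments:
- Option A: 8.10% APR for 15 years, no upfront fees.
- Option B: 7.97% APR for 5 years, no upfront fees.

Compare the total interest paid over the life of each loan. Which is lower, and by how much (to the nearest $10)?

Option A: monthly rate = 8.1%/12 = 0.0067500; payment = 17,000 × 0.0067500 / (1 − (1+0.0067500)^−180) = $163.44.
Total interest on Option A = 180 × $163.44 − $17,000 = $12,419.20.
Option B: monthly rate = 7.97%/12 = 0.0066417; payment = 17,000 × 0.0066417 / (1 − (1+0.0066417)^−60) = $344.45.
Total interest on Option B = 60 × $344.45 − $17,000 = $3,667.00.
Option B is lower by $8,752.20.

Option B by $8,750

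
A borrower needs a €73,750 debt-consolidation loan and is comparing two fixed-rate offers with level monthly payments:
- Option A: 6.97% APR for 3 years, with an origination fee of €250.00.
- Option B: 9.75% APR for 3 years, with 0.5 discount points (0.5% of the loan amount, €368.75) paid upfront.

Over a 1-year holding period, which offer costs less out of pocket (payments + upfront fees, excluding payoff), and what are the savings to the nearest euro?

Option A by €1,257

Option A: at 6.97% the monthly rate is 0.0058083, so the payment is 73,750 × 0.0058083 / (1 − 1.0058083^−36) = €2,276.17.
Option B: monthly rate = 9.75%/12 = 0.0081250; payment = 73,750 × 0.0081250 / (1 − (1+0.0081250)^−36) = €2,371.06.
Over 12 months: Option A costs 12 × €2,276.17 + €250.00 = €27,564.04; Option B costs 12 × €2,371.06 + €368.75 = €28,821.47.
Option A is cheaper by €28,821.47 − €27,564.04 = €1,257.43.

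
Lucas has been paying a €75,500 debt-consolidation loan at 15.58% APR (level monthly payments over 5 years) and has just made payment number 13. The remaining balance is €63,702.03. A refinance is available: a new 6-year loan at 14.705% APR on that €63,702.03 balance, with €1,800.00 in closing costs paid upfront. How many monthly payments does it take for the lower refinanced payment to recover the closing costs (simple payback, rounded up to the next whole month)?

4 months

Current payment = 75,500 × 15.58%/12 / (1 − (1+0.0129833)^−60) = €1,819.21.
Refinanced payment = 63,702.03 × 0.0122542 / (1 − (1+0.0122542)^−72) = €1,336.80.
Monthly savings = €1,819.21 − €1,336.80 = €482.41.
Break-even = €1,800.00 / €482.41 = 3.73 → 4 months.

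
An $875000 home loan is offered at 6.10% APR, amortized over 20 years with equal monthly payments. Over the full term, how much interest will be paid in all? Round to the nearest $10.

Monthly rate = 6.1%/12 = 0.0050833; payment = 875,000 × 0.0050833 / (1 − (1+0.0050833)^−240) = $6,319.36.
Total paid = 240 × $6,319.36 = $1,516,646.40; interest = $1,516,646.40 − $875,000 = $641,646.40.

$641,650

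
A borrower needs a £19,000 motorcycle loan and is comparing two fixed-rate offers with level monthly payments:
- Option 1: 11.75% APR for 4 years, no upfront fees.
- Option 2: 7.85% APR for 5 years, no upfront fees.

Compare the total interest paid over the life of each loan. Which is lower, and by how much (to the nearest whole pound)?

Option 1: monthly rate = 11.75%/12 = 0.0097917; payment = 19,000 × 0.0097917 / (1 − (1+0.0097917)^−48) = £498.01.
Total interest on Option 1 = 48 × £498.01 − £19,000 = £4,904.48.
Option 2: at 7.85% the monthly rate is 0.0065417, so the payment is 19,000 × 0.0065417 / (1 − 1.0065417^−60) = £383.89.
Total interest on Option 2 = 60 × £383.89 − £19,000 = £4,033.40.
Option 2 is lower by £871.08.

Option 2 by £871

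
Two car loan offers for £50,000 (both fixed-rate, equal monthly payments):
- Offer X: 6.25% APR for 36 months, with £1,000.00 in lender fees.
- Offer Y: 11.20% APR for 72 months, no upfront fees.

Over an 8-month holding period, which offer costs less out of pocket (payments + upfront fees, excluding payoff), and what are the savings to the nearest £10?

Offer Y by £5,560

Offer X: monthly rate = 6.25%/12 = 0.0052083; payment = 50,000 × 0.0052083 / (1 − (1+0.0052083)^−36) = £1,526.77.
Offer Y: monthly rate = 11.2%/12 = 0.0093333; payment = 50,000 × 0.0093333 / (1 − (1+0.0093333)^−72) = £956.83.
Over 8 months: Offer X costs 8 × £1,526.77 + £1,000.00 = £13,214.16; Offer Y costs 8 × £956.83 = £7,654.64.
Offer Y is cheaper by £13,214.16 − £7,654.64 = £5,559.52.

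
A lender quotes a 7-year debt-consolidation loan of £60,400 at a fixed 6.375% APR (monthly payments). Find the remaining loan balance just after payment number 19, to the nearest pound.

With monthly rate i = 6.375%/12 = 0.0053125, the balance after k of n payments is P · [(1+i)^n − (1+i)^k] / [(1+i)^n − 1].
(1+0.0053125)^84 = 1.56059761 and (1+0.0053125)^19 = 1.10591200, so the balance is 60,400 × (1.56059761 − 1.10591200) / (1.56059761 − 1) = £48,988.81.

£48,989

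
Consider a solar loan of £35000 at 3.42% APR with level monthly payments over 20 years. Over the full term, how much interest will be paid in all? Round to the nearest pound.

£13,372

Monthly rate = 3.42%/12 = 0.0028500; payment = 35,000 × 0.0028500 / (1 − (1+0.0028500)^−240) = £201.55.
Total paid = 240 × £201.55 = £48,372.00; interest = £48,372.00 − £35,000 = £13,372.00.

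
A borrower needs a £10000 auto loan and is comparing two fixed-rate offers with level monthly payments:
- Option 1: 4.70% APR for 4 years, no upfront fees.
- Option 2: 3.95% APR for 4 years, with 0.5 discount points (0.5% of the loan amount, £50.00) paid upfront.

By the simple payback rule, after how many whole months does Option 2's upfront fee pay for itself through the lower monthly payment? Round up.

15 months

Option 1: monthly rate = 4.7%/12 = 0.0039167; payment = 10,000 × 0.0039167 / (1 − (1+0.0039167)^−48) = £228.94.
Option 2: monthly rate = 3.95%/12 = 0.0032917; payment = 10,000 × 0.0032917 / (1 − (1+0.0032917)^−48) = £225.57.
Monthly savings = £228.94 − £225.57 = £3.37.
Break-even = £50.00 / £3.37 = 14.84 → 15 months.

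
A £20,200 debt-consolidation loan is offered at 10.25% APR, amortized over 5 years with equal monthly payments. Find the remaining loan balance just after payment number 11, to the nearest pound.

With monthly rate i = 10.25%/12 = 0.0085417, the balance after k of n payments is P · [(1+i)^n − (1+i)^k] / [(1+i)^n − 1].
(1+0.0085417)^60 = 1.66583014 and (1+0.0085417)^11 = 1.09807574, so the balance is 20,200 × (1.66583014 − 1.09807574) / (1.66583014 − 1) = £17,224.57.

£17,225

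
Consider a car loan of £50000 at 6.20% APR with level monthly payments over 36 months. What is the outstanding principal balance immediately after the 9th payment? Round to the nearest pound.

With monthly rate i = 6.2%/12 = 0.0051667, the balance after k of n payments is P · [(1+i)^n − (1+i)^k] / [(1+i)^n − 1].
(1+0.0051667)^36 = 1.20384566 and (1+0.0051667)^9 = 1.04747268, so the balance is 50,000 × (1.20384566 − 1.04747268) / (1.20384566 − 1) = £38,355.73.

£38,356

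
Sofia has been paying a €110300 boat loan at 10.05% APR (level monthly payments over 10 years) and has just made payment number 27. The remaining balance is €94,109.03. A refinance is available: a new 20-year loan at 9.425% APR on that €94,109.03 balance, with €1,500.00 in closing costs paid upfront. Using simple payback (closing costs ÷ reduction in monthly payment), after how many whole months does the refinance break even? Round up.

Current payment = 110,300 × 10.05%/12 / (1 − (1+0.0083750)^−120) = €1,460.68.
Refinanced payment = 94,109.03 × 0.0078542 / (1 − (1+0.0078542)^−240) = €872.62.
Monthly savings = €1,460.68 − €872.62 = €588.06.
Break-even = €1,500.00 / €588.06 = 2.55 → 3 months.

3 months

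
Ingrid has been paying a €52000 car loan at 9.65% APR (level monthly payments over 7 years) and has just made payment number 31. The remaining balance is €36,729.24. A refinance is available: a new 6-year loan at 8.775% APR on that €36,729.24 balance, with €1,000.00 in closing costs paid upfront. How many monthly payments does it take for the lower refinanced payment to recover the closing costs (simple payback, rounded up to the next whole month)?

Current payment = 52,000 × 9.65%/12 / (1 − (1+0.0080417)^−84) = €853.89.
Refinanced payment = 36,729.24 × 0.0073125 / (1 − (1+0.0073125)^−72) = €657.97.
Monthly savings = €853.89 − €657.97 = €195.92.
Break-even = €1,000.00 / €195.92 = 5.10 → 6 months.

6 months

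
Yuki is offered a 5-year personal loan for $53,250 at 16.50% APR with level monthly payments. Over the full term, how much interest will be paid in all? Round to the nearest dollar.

$25,298

Monthly rate = 16.5%/12 = 0.0137500; payment = 53,250 × 0.0137500 / (1 − (1+0.0137500)^−60) = $1,309.13.
Total paid = 60 × $1,309.13 = $78,547.80; interest = $78,547.80 − $53,250 = $25,297.80.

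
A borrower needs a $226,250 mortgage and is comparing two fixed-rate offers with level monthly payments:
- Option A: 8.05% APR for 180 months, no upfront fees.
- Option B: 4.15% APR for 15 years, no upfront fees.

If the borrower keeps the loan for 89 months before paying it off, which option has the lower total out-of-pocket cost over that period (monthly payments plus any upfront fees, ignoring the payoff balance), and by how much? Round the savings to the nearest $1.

Option B by $42,551

Option A: monthly rate = 8.05%/12 = 0.0067083; payment = 226,250 × 0.0067083 / (1 − (1+0.0067083)^−180) = $2,168.70.
Option B: monthly rate = 4.15%/12 = 0.0034583; payment = 226,250 × 0.0034583 / (1 − (1+0.0034583)^−180) = $1,690.60.
Over 89 months: Option A costs 89 × $2,168.70 = $193,014.30; Option B costs 89 × $1,690.60 = $150,463.40.
Option B is cheaper by $193,014.30 − $150,463.40 = $42,550.90.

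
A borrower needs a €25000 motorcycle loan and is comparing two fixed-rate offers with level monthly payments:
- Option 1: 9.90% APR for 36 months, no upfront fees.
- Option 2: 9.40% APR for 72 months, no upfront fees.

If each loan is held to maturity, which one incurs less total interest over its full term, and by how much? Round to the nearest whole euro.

Option 1: monthly rate = 9.9%/12 = 0.0082500; payment = 25,000 × 0.0082500 / (1 − (1+0.0082500)^−36) = €805.51.
Total interest on Option 1 = 36 × €805.51 − €25,000 = €3,998.36.
Option 2: monthly rate = 9.4%/12 = 0.0078333; payment = 25,000 × 0.0078333 / (1 − (1+0.0078333)^−72) = €455.62.
Total interest on Option 2 = 72 × €455.62 − €25,000 = €7,804.64.
Option 1 is lower by €3,806.28.

Option 1 by €3,806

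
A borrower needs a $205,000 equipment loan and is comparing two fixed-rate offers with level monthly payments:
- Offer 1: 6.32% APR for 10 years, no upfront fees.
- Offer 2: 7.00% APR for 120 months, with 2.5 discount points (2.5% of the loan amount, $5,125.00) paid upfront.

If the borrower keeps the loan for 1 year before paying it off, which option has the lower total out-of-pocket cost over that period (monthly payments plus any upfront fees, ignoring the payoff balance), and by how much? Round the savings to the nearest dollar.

Offer 1: monthly rate = 6.32%/12 = 0.0052667; payment = 205,000 × 0.0052667 / (1 − (1+0.0052667)^−120) = $2,309.00.
Offer 2: monthly rate = 7%/12 = 0.0058333; payment = 205,000 × 0.0058333 / (1 − (1+0.0058333)^−120) = $2,380.22.
Over 12 months: Offer 1 costs 12 × $2,309.00 = $27,708.00; Offer 2 costs 12 × $2,380.22 + $5,125.00 = $33,687.64.
Offer 1 is cheaper by $33,687.64 − $27,708.00 = $5,979.64.

Offer 1 by $5,980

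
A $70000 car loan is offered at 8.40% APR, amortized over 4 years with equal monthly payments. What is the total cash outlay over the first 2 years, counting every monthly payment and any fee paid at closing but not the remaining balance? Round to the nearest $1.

Monthly rate = 8.4%/12 = 0.0070000; payment = 70,000 × 0.0070000 / (1 − (1+0.0070000)^−48) = $1,722.08.
Total outlay = 24 × $1,722.08 = $41,329.92.

$41,330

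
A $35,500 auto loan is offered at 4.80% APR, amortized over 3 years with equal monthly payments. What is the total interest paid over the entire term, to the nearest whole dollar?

Monthly rate = 4.8%/12 = 0.0040000; payment = 35,500 × 0.0040000 / (1 − (1+0.0040000)^−36) = $1,060.78.
Total paid = 36 × $1,060.78 = $38,188.08; interest = $38,188.08 − $35,500 = $2,688.08.

$2,688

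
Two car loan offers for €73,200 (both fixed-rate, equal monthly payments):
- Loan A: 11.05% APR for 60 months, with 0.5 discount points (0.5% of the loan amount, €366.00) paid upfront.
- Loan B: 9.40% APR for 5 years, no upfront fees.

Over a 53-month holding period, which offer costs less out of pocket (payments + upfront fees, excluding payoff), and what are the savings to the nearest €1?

Loan B by €3,525

Loan A: at 11.05% the monthly rate is 0.0092083, so the payment is 73,200 × 0.0092083 / (1 − 1.0092083^−60) = €1,593.37.
Loan B: at 9.40% the monthly rate is 0.0078333, so the payment is 73,200 × 0.0078333 / (1 − 1.0078333^−60) = €1,533.76.
Over 53 months: Loan A costs 53 × €1,593.37 + €366.00 = €84,814.61; Loan B costs 53 × €1,533.76 = €81,289.28.
Loan B is cheaper by €84,814.61 − €81,289.28 = €3,525.33.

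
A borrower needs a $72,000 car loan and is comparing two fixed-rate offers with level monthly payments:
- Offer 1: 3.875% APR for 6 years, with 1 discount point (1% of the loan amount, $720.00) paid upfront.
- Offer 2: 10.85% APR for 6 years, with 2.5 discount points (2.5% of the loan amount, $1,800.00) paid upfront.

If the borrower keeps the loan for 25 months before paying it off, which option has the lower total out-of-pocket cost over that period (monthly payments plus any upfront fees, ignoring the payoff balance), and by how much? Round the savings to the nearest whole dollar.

Offer 1: monthly rate = 3.875%/12 = 0.0032292; payment = 72,000 × 0.0032292 / (1 − (1+0.0032292)^−72) = $1,122.36.
Offer 2: monthly rate = 10.85%/12 = 0.0090417; payment = 72,000 × 0.0090417 / (1 − (1+0.0090417)^−72) = $1,364.93.
Over 25 months: Offer 1 costs 25 × $1,122.36 + $720.00 = $28,779.00; Offer 2 costs 25 × $1,364.93 + $1,800.00 = $35,923.25.
Offer 1 is cheaper by $35,923.25 − $28,779.00 = $7,144.25.

Offer 1 by $7,144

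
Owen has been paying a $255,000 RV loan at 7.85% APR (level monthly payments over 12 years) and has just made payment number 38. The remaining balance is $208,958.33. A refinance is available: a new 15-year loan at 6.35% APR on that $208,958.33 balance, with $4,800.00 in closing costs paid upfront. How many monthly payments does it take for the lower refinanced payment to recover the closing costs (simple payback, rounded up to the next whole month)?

Current payment = 255,000 × 7.85%/12 / (1 − (1+0.0065417)^−144) = $2,739.32.
Refinanced payment = 208,958.33 × 0.0052917 / (1 − (1+0.0052917)^−180) = $1,803.06.
Monthly savings = $2,739.32 − $1,803.06 = $936.26.
Break-even = $4,800.00 / $936.26 = 5.13 → 6 months.

6 months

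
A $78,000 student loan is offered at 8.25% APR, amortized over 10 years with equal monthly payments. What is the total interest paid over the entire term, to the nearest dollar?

At 8.25% the monthly rate is 0.0068750, so the payment is 78,000 × 0.0068750 / (1 − 1.0068750^−120) = $956.69.
Total paid = 120 × $956.69 = $114,802.80; interest = $114,802.80 − $78,000 = $36,802.80.

$36,803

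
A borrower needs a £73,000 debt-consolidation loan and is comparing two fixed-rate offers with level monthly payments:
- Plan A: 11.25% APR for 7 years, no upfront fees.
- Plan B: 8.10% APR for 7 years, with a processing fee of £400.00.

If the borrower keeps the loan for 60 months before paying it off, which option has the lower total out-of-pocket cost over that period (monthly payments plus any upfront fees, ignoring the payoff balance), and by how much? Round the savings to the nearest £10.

Plan B by £6,690

Plan A: at 11.25% the monthly rate is 0.0093750, so the payment is 73,000 × 0.0093750 / (1 − 1.0093750^−84) = £1,259.55.
Plan B: at 8.10% the monthly rate is 0.0067500, so the payment is 73,000 × 0.0067500 / (1 − 1.0067500^−84) = £1,141.43.
Over 60 months: Plan A costs 60 × £1,259.55 = £75,573.00; Plan B costs 60 × £1,141.43 + £400.00 = £68,885.80.
Plan B is cheaper by £75,573.00 − £68,885.80 = £6,687.20.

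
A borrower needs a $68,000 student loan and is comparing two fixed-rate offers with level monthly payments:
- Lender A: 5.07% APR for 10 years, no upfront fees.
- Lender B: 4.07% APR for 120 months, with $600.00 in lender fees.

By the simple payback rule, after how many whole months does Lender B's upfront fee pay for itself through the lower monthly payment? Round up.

19 months

Lender A: at 5.07% the monthly rate is 0.0042250, so the payment is 68,000 × 0.0042250 / (1 − 1.0042250^−120) = $723.57.
Lender B: monthly rate = 4.07%/12 = 0.0033917; payment = 68,000 × 0.0033917 / (1 − (1+0.0033917)^−120) = $690.73.
Monthly savings = $723.57 − $690.73 = $32.84.
Break-even = $600.00 / $32.84 = 18.27 → 19 months.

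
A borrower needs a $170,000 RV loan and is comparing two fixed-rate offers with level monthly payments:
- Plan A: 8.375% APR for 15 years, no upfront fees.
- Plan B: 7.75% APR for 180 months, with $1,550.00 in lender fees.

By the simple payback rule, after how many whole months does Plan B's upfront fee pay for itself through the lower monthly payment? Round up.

26 months

Plan A: at 8.375% the monthly rate is 0.0069792, so the payment is 170,000 × 0.0069792 / (1 − 1.0069792^−180) = $1,661.62.
Plan B: at 7.75% the monthly rate is 0.0064583, so the payment is 170,000 × 0.0064583 / (1 − 1.0064583^−180) = $1,600.17.
Monthly savings = $1,661.62 − $1,600.17 = $61.45.
Break-even = $1,550.00 / $61.45 = 25.22 → 26 months.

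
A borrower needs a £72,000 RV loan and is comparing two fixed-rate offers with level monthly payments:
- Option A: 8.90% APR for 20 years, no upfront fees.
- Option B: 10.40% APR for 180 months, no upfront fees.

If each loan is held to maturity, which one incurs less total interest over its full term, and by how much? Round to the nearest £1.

Option A: monthly rate = 8.9%/12 = 0.0074167; payment = 72,000 × 0.0074167 / (1 − (1+0.0074167)^−240) = £643.18.
Total interest on Option A = 240 × £643.18 − £72,000 = £82,363.20.
Option B: monthly rate = 10.4%/12 = 0.0086667; payment = 72,000 × 0.0086667 / (1 − (1+0.0086667)^−180) = £791.43.
Total interest on Option B = 180 × £791.43 − £72,000 = £70,457.40.
Option B is lower by £11,905.80.

Option B by £11,906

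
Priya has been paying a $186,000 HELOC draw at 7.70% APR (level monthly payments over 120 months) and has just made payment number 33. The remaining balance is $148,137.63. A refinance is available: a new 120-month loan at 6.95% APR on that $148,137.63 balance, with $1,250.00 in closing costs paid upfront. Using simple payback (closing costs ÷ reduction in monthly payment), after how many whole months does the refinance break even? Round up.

Current payment = 186,000 × 7.7%/12 / (1 − (1+0.0064167)^−120) = $2,227.32.
Refinanced payment = 148,137.63 × 0.0057917 / (1 − (1+0.0057917)^−120) = $1,716.19.
Monthly savings = $2,227.32 − $1,716.19 = $511.13.
Break-even = $1,250.00 / $511.13 = 2.45 → 3 months.

3 months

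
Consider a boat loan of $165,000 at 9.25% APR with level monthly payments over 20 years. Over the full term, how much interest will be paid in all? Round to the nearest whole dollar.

$197,683

Monthly rate = 9.25%/12 = 0.0077083; payment = 165,000 × 0.0077083 / (1 − (1+0.0077083)^−240) = $1,511.18.
Total paid = 240 × $1,511.18 = $362,683.20; interest = $362,683.20 − $165,000 = $197,683.20.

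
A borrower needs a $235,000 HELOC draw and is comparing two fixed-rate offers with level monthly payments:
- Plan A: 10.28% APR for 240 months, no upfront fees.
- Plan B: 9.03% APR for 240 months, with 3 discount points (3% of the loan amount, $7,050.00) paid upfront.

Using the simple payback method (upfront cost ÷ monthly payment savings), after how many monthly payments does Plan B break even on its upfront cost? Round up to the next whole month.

Plan A: monthly rate = 10.28%/12 = 0.0085667; payment = 235,000 × 0.0085667 / (1 − (1+0.0085667)^−240) = $2,311.57.
Plan B: monthly rate = 9.03%/12 = 0.0075250; payment = 235,000 × 0.0075250 / (1 − (1+0.0075250)^−240) = $2,118.89.
Monthly savings = $2,311.57 − $2,118.89 = $192.68.
Break-even = $7,050.00 / $192.68 = 36.59 → 37 months.

37 months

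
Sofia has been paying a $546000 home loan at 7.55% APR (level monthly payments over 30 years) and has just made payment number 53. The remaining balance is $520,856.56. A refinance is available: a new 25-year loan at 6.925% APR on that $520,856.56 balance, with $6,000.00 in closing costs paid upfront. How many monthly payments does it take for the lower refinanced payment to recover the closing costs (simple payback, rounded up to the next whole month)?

Current payment = 546,000 × 7.55%/12 / (1 − (1+0.0062917)^−360) = $3,836.42.
Refinanced payment = 520,856.56 × 0.0057708 / (1 − (1+0.0057708)^−300) = $3,656.42.
Monthly savings = $3,836.42 − $3,656.42 = $180.00.
Break-even = $6,000.00 / $180.00 = 33.33 → 34 months.

34 months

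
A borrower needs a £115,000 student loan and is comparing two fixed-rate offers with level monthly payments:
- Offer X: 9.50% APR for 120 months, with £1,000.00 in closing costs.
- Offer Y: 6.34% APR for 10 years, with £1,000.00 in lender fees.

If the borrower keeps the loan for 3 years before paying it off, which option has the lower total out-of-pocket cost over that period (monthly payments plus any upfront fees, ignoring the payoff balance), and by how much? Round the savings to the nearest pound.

Offer X: at 9.50% the monthly rate is 0.0079167, so the payment is 115,000 × 0.0079167 / (1 − 1.0079167^−120) = £1,488.07.
Offer Y: monthly rate = 6.34%/12 = 0.0052833; payment = 115,000 × 0.0052833 / (1 − (1+0.0052833)^−120) = £1,296.46.
Over 36 months: Offer X costs 36 × £1,488.07 + £1,000.00 = £54,570.52; Offer Y costs 36 × £1,296.46 + £1,000.00 = £47,672.56.
Offer Y is cheaper by £54,570.52 − £47,672.56 = £6,897.96.

Offer Y by £6,898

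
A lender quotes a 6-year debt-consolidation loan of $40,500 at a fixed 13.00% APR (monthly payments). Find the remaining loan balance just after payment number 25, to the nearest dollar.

With monthly rate i = 13%/12 = 0.0108333, the balance after k of n payments is P · [(1+i)^n − (1+i)^k] / [(1+i)^n − 1].
(1+0.0108333)^72 = 2.17234074 and (1+0.0108333)^25 = 1.30914837, so the balance is 40,500 × (2.17234074 − 1.30914837) / (2.17234074 − 1) = $29,820.08.

$29,820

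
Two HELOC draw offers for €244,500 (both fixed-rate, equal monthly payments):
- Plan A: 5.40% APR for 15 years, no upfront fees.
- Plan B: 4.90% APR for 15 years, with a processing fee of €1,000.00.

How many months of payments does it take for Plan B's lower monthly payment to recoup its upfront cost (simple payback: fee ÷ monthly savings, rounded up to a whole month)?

Plan A: at 5.40% the monthly rate is 0.0045000, so the payment is 244,500 × 0.0045000 / (1 − 1.0045000^−180) = €1,984.82.
Plan B: at 4.90% the monthly rate is 0.0040833, so the payment is 244,500 × 0.0040833 / (1 − 1.0040833^−180) = €1,920.78.
Monthly savings = €1,984.82 − €1,920.78 = €64.04.
Break-even = €1,000.00 / €64.04 = 15.62 → 16 months.

16 months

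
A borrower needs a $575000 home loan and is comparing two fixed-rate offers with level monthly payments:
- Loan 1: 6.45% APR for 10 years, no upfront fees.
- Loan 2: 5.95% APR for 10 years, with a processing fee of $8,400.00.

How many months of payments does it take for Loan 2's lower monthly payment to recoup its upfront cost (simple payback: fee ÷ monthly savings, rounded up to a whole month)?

58 months

Loan 1: monthly rate = 6.45%/12 = 0.0053750; payment = 575,000 × 0.0053750 / (1 − (1+0.0053750)^−120) = $6,514.39.
Loan 2: at 5.95% the monthly rate is 0.0049583, so the payment is 575,000 × 0.0049583 / (1 − 1.0049583^−120) = $6,369.25.
Monthly savings = $6,514.39 − $6,369.25 = $145.14.
Break-even = $8,400.00 / $145.14 = 57.88 → 58 months.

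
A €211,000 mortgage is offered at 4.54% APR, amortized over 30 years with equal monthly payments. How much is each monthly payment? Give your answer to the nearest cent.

At 4.54% the monthly rate is 0.0037833, so the payment is 211,000 × 0.0037833 / (1 − 1.0037833^−360) = €1,074.13.

€1,074.13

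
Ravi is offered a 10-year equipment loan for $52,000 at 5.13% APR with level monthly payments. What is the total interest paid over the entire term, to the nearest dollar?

Monthly rate = 5.13%/12 = 0.0042750; payment = 52,000 × 0.0042750 / (1 − (1+0.0042750)^−120) = $554.85.
Total paid = 120 × $554.85 = $66,582.00; interest = $66,582.00 − $52,000 = $14,582.00.

$14,582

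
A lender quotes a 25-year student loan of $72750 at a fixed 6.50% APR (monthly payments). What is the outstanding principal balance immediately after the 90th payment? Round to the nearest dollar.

$61,521

With monthly rate i = 6.5%/12 = 0.0054167, the balance after k of n payments is P · [(1+i)^n − (1+i)^k] / [(1+i)^n − 1].
(1+0.0054167)^300 = 5.05619784 and (1+0.0054167)^90 = 1.62609988, so the balance is 72,750 × (5.05619784 − 1.62609988) / (5.05619784 − 1) = $61,520.58.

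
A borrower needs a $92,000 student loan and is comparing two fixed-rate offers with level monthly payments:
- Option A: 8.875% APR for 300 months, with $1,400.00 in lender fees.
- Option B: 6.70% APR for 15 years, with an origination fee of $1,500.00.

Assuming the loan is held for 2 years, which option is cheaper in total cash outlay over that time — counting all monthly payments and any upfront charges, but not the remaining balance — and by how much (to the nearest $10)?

Option A: at 8.875% the monthly rate is 0.0073958, so the payment is 92,000 × 0.0073958 / (1 − 1.0073958^−300) = $764.20.
Option B: monthly rate = 6.7%/12 = 0.0055833; payment = 92,000 × 0.0055833 / (1 − (1+0.0055833)^−180) = $811.57.
Over 24 months: Option A costs 24 × $764.20 + $1,400.00 = $19,740.80; Option B costs 24 × $811.57 + $1,500.00 = $20,977.68.
Option A is cheaper by $20,977.68 − $19,740.80 = $1,236.88.

Option A by $1,240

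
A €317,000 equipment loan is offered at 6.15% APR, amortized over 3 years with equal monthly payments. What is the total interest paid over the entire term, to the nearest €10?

€30,950

Monthly rate = 6.15%/12 = 0.0051250; payment = 317,000 × 0.0051250 / (1 − (1+0.0051250)^−36) = €9,665.31.
Total paid = 36 × €9,665.31 = €347,951.16; interest = €347,951.16 − €317,000 = €30,951.16.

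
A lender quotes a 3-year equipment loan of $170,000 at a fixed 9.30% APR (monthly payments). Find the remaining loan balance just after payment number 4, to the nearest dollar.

With monthly rate i = 9.3%/12 = 0.0077500, the balance after k of n payments is P · [(1+i)^n − (1+i)^k] / [(1+i)^n − 1].
(1+0.0077500)^36 = 1.32038641 and (1+0.0077500)^4 = 1.03136224, so the balance is 170,000 × (1.32038641 − 1.03136224) / (1.32038641 − 1) = $153,358.90.

$153,359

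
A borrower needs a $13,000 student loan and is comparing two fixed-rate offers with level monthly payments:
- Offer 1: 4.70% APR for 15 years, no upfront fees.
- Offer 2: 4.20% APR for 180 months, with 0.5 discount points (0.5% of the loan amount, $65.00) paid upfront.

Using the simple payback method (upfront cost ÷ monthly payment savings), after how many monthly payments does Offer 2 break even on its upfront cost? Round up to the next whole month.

20 months

Offer 1: monthly rate = 4.7%/12 = 0.0039167; payment = 13,000 × 0.0039167 / (1 − (1+0.0039167)^−180) = $100.78.
Offer 2: at 4.20% the monthly rate is 0.0035000, so the payment is 13,000 × 0.0035000 / (1 − 1.0035000^−180) = $97.47.
Monthly savings = $100.78 − $97.47 = $3.31.
Break-even = $65.00 / $3.31 = 19.64 → 20 months.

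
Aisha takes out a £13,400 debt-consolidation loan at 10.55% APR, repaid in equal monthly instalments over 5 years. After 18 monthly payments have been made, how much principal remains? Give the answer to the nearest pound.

£10,090

With monthly rate i = 10.55%/12 = 0.0087917, the balance after k of n payments is P · [(1+i)^n − (1+i)^k] / [(1+i)^n − 1].
(1+0.0087917)^60 = 1.69078801 and (1+0.0087917)^18 = 1.17064913, so the balance is 13,400 × (1.69078801 − 1.17064913) / (1.69078801 − 1) = £10,089.72.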